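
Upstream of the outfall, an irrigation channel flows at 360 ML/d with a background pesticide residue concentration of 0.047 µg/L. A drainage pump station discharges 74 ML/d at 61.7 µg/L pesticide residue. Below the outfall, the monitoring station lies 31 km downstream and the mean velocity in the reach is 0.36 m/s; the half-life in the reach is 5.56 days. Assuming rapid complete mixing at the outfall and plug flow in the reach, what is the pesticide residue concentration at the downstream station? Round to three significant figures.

9.33 µg/L

Flow-weighted average: C = (360.0·0.04700 + 74.00·61.70) / 434.0 = 4583/434.0 = 10.56 µg/L.
Travel time t = 31·1000 / 0.36 = 86110 s = 23.92 h.
Half-life 5.56 d → k = ln 2 / 5.56 = 0.1247 d⁻¹.
First-order decay: C = 10.56·exp(−k·t) = 10.56·0.8832 = 9.326 µg/L.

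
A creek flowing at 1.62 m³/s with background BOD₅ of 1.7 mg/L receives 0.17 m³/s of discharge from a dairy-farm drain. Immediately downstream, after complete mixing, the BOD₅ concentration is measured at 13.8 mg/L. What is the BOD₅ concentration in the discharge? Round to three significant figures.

129 mg/L

Mass balance: 1.620·1.700 + 0.1700·Cₑ = 1.790·13.80
→ Cₑ = (1.790·13.80 − 1.620·1.700) / 0.1700 = 129.1 mg/L.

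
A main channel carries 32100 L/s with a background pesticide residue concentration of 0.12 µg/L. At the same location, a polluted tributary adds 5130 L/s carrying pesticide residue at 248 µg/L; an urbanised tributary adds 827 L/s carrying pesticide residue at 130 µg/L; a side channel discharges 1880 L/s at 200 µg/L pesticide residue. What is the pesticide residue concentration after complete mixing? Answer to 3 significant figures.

44.1 µg/L

Mixed concentration C = ΣQC/ΣQ = (32100·0.1200 + 5130·248.0 + 827.0·130.0 + 1880·200.0) / 39940 = 1760000/39940 = 44.06 µg/L.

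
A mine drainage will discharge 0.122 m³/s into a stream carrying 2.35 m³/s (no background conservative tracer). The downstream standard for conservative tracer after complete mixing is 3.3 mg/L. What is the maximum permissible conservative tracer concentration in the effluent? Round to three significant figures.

At the limit, (Qr·Cr + Qe·Cₑ)/(Qr + Qe) = 3.3:
Cₑ = (2.472·3.3 − 2.350·0) / 0.1220 = 66.87 mg/L.

66.9 mg/L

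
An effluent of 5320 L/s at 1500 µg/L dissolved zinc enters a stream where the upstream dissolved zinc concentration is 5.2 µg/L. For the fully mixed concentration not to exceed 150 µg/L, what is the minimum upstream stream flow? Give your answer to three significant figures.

49600 L/s

Set C_mix = 150: (Q·5.200 + 5320·1500) / (Q + 5320) = 150
→ Q = 5320·(1500 − 150)/(150 − 5.200) = 49600 L/s.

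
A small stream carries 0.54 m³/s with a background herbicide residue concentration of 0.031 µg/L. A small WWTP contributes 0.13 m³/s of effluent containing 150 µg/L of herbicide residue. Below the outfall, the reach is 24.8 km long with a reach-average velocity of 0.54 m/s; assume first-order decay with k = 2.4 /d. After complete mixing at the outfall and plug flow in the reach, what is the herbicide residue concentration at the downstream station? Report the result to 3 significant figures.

Flow-weighted average: C = (0.5400·0.03100 + 0.1300·150.0) / 0.6700 = 19.52/0.6700 = 29.13 µg/L.
Travel time t = 24.8·1000 / 0.54 = 45930 s = 12.76 h.
First-order decay: C = 29.13·exp(−k·t) = 29.13·0.2792 = 8.134 µg/L.

8.13 µg/L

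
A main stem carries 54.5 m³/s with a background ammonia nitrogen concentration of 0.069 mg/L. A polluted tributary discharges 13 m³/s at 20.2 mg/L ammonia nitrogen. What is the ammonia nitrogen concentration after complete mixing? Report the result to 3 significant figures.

3.95 mg/L

After mixing, C = (54.50·0.06900 + 13.00·20.20) / 67.50 = 266.4/67.50 = 3.946 mg/L.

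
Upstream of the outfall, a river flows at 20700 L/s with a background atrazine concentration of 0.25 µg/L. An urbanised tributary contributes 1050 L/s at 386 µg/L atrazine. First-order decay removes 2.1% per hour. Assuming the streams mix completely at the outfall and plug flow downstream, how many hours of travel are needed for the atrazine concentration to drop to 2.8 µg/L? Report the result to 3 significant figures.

89.9 h

Mass balance: C = (20700·0.2500 + 1050·386.0) / 21750 = 410500/21750 = 18.87 µg/L.
2.1%/h lost → k = −ln(1 − 0.021) = 0.02122 h⁻¹.
18.87·exp(−k·t) = 2.8 → t = ln(18.87/2.8)/k = 323700 s = 89.90 h.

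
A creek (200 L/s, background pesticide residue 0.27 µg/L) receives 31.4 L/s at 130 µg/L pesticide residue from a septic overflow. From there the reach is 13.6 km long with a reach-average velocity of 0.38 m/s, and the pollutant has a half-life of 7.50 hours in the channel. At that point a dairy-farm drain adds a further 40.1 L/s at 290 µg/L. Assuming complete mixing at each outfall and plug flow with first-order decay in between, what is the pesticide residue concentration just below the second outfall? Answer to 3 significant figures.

Conservation of mass: C = (200.0·0.2700 + 31.40·130.0) / 231.4 = 4136/231.4 = 17.87 µg/L; combined flow 231.4 L/s.
Travel time t = 13.6·1000 / 0.38 = 35790 s = 9.942 h.
Half-life 7.50 h → k = ln 2 / 7.50 = 0.09242 h⁻¹ = 2.218 d⁻¹.
Applying C = C₀e^(−kt): 17.87 × 0.3990 = 7.132 µg/L.
Second outfall: C = (231.4·7.132 + 40.10·290.0)/271.5 = 48.91 µg/L.

48.9 µg/L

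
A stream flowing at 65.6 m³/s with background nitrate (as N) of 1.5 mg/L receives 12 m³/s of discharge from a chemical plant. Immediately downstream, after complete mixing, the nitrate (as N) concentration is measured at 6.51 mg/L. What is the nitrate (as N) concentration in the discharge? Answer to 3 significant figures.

33.9 mg/L

Mass balance: 65.60·1.500 + 12.00·Cₑ = 77.60·6.510
→ Cₑ = (77.60·6.510 − 65.60·1.500) / 12.00 = 33.90 mg/L.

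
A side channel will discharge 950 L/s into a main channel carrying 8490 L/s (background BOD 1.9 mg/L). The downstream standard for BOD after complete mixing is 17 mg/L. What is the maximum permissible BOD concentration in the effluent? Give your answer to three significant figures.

At the limit, (Qr·Cr + Qe·Cₑ)/(Qr + Qe) = 17:
Cₑ = (9440·17 − 8490·1.900) / 950.0 = 151.9 mg/L.

152 mg/L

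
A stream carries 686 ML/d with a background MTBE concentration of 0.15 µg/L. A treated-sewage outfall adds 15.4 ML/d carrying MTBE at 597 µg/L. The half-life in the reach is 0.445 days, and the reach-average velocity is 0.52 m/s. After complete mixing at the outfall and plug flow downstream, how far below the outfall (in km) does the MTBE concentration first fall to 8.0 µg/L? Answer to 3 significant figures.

Conservation of mass: C = (686.0·0.1500 + 15.40·597.0) / 701.4 = 9297/701.4 = 13.25 µg/L.
Half-life 0.445 d → k = ln 2 / 0.445 = 1.558 d⁻¹.
Set 13.25·exp(−k·t) = 8.0 → t = ln(13.25/8.0)/k = 28010 s = 7.779 h.
Distance = v·t = 0.52·28010 = 14560 m = 14.56 km.

14.6 km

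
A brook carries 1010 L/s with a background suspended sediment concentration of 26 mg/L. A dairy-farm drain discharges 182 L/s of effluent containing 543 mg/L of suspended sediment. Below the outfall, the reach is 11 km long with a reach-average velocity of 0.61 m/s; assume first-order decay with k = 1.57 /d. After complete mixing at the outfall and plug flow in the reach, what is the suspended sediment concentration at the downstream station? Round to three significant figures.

Mass balance: C = (1010·26.00 + 182.0·543.0) / 1192 = 125100/1192 = 104.9 mg/L.
Travel time t = 11·1000 / 0.61 = 18030 s = 5.009 h.
Applying C = C₀e^(−kt): 104.9 × 0.7206 = 75.62 mg/L.

75.6 mg/L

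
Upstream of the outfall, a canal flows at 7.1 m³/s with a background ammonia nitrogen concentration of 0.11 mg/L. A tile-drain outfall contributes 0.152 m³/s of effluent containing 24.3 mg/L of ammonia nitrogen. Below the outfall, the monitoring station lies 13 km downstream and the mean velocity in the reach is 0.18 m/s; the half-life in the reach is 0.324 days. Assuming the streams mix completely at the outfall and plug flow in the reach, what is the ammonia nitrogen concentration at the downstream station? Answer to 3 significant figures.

After mixing, C = (7.100·0.1100 + 0.1520·24.30) / 7.252 = 4.475/7.252 = 0.6170 mg/L.
Travel time t = 13·1000 / 0.18 = 72220 s = 20.06 h.
Half-life 0.324 d → k = ln 2 / 0.324 = 2.139 d⁻¹.
Applying C = C₀e^(−kt): 0.6170 × 0.1672 = 0.1032 mg/L.

0.103 mg/L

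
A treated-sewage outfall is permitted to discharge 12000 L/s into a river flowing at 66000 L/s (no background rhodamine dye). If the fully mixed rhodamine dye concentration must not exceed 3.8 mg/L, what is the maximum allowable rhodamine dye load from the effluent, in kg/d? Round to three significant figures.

Mass balance at the limit: 66000·0 + 12000·Cₑ = 78000·3.8 → Cₑ = 24.70 mg/L.
12000 L/s = 12.00 m³/s. Load = 12.00 m³/s × 24.70 g/m³ × 86 400 s/d = 25610 kg/d.

25600 kg/d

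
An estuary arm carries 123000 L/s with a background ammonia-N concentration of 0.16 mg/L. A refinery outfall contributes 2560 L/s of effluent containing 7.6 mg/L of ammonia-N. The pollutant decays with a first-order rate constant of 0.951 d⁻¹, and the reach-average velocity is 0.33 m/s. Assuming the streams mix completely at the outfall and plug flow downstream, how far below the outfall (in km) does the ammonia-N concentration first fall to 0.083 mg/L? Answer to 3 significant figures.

Mixed concentration C = ΣQC/ΣQ = (123000·0.1600 + 2560·7.600) / 125600 = 39140/125600 = 0.3117 mg/L.
Set 0.3117·exp(−k·t) = 0.083 → t = ln(0.3117/0.083)/k = 120200 s = 33.39 h.
Distance = v·t = 0.33·120200 = 39670 m = 39.67 km.

39.7 km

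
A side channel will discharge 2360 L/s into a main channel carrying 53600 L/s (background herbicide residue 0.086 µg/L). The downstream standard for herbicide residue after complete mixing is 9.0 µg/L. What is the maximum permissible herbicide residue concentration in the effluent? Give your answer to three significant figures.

211 µg/L

At the limit, (Qr·Cr + Qe·Cₑ)/(Qr + Qe) = 9.0:
Cₑ = (55960·9.0 − 53600·0.08600) / 2360 = 211.5 µg/L.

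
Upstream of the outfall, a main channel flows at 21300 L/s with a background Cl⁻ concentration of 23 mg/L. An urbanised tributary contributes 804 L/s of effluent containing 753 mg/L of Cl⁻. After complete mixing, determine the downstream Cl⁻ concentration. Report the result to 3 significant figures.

49.6 mg/L

Conservation of mass: C = (21300·23.00 + 804.0·753.0) / 22100 = 1095000/22100 = 49.55 mg/L.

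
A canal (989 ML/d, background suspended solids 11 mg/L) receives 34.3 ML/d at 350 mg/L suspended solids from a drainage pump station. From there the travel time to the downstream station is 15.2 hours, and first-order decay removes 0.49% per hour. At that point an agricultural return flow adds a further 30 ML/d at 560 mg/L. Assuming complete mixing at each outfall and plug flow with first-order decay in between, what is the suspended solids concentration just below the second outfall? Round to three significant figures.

36.1 mg/L

Mass balance: C = (989.0·11.00 + 34.30·350.0) / 1023 = 22880/1023 = 22.36 mg/L; combined flow 1023 ML/d.
0.49%/h lost → k = −ln(1 − 0.0049) = 0.004912 h⁻¹.
After decay, C = 22.36 × e^(−kt) = 22.36 × 0.9281 = 20.75 mg/L.
At the second outfall, C = (1023·20.75 + 30.00·560.0) / (1023 + 30.00) = 36.11 mg/L.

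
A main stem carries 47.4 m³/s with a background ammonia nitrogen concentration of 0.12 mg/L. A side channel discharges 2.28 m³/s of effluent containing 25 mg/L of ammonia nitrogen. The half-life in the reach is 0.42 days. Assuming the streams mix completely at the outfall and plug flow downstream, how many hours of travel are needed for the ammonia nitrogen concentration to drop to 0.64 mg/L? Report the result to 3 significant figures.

9.87 h

Mixed concentration C = ΣQC/ΣQ = (47.40·0.1200 + 2.280·25.00) / 49.68 = 62.69/49.68 = 1.262 mg/L.
Half-life 0.42 d → k = ln 2 / 0.42 = 1.650 d⁻¹.
1.262·exp(−k·t) = 0.64 → t = ln(1.262/0.64)/k = 35540 s = 9.872 h.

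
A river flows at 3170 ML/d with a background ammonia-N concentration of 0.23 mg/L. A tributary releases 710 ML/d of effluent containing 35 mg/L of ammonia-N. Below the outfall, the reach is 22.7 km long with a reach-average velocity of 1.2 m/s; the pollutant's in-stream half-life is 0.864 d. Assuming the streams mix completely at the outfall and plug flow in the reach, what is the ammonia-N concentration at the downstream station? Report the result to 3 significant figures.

5.53 mg/L

Mixed concentration C = ΣQC/ΣQ = (3170·0.2300 + 710.0·35.00) / 3880 = 25580/3880 = 6.593 mg/L.
Travel time t = 22.7·1000 / 1.2 = 18920 s = 5.255 h.
Half-life 0.864 d → k = ln 2 / 0.864 = 0.8023 d⁻¹.
Decay over the reach: 6.593·exp(−kt) = 6.593·0.8389 = 5.531 mg/L.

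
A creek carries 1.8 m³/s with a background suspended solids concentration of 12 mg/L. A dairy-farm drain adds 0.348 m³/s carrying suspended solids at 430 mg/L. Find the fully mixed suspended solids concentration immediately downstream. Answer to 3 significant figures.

79.7 mg/L

Mixed concentration C = ΣQC/ΣQ = (1.800·12.00 + 0.3480·430.0) / 2.148 = 171.2/2.148 = 79.72 mg/L.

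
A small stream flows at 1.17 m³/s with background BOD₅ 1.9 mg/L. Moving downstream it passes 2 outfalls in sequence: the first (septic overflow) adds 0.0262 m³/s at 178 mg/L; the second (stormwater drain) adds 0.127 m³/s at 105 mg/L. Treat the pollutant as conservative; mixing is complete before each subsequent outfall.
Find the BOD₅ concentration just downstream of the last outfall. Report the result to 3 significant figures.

After outfall 1: Q = 1.170 + 0.02620 = 1.196 m³/s; C = (1.170·1.900 + 0.02620·178.0)/1.196 = 5.757 mg/L.
After outfall 2: Q = 1.196 + 0.1270 = 1.323 m³/s; C = (1.196·5.757 + 0.1270·105.0)/1.323 = 15.28 mg/L.

15.3 mg/L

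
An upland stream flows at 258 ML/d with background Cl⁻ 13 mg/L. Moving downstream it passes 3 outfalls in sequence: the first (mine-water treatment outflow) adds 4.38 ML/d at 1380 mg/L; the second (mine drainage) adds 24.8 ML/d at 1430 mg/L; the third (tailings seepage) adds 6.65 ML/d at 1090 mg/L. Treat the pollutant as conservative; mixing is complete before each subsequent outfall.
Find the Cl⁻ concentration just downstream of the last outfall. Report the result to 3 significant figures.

After outfall 1: Q = 258.0 + 4.380 = 262.4 ML/d; C = (258.0·13.00 + 4.380·1380)/262.4 = 35.82 mg/L.
After outfall 2: Q = 262.4 + 24.80 = 287.2 ML/d; C = (262.4·35.82 + 24.80·1430)/287.2 = 156.2 mg/L.
After outfall 3: Q = 287.2 + 6.650 = 293.8 ML/d; C = (287.2·156.2 + 6.650·1090)/293.8 = 177.4 mg/L.

177 mg/L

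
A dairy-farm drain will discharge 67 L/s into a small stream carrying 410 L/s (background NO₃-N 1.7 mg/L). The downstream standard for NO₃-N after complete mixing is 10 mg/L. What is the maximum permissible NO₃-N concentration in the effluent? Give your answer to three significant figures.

60.8 mg/L

At the limit, (Qr·Cr + Qe·Cₑ)/(Qr + Qe) = 10:
Cₑ = (477.0·10 − 410.0·1.700) / 67.00 = 60.79 mg/L.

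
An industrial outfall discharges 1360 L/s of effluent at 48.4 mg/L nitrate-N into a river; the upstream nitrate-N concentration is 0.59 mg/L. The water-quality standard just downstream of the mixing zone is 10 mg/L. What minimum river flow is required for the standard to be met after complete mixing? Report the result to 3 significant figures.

5550 L/s

Set C_mix = 10: (Q·0.5900 + 1360·48.40) / (Q + 1360) = 10
→ Q = 1360·(48.40 − 10)/(10 − 0.5900) = 5550 L/s.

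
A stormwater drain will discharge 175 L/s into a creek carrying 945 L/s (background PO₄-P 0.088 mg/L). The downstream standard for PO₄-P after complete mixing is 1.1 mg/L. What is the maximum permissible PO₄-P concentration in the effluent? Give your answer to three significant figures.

6.56 mg/L

At the limit, (Qr·Cr + Qe·Cₑ)/(Qr + Qe) = 1.1:
Cₑ = (1120·1.1 − 945.0·0.08800) / 175.0 = 6.565 mg/L.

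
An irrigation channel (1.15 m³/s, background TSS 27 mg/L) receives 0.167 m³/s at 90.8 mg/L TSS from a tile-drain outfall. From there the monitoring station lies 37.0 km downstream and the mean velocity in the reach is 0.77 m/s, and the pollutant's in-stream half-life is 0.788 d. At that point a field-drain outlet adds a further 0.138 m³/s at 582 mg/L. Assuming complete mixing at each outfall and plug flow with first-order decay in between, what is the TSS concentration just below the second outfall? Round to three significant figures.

74.7 mg/L

Flow-weighted average: C = (1.150·27.00 + 0.1670·90.80) / 1.317 = 46.21/1.317 = 35.09 mg/L; combined flow 1.317 m³/s.
Travel time t = 37.0·1000 / 0.77 = 48050 s = 13.35 h.
Half-life 0.788 d → k = ln 2 / 0.788 = 0.8796 d⁻¹.
First-order decay: C = 35.09·exp(−k·t) = 35.09·0.6131 = 21.51 mg/L.
At the second outfall, C = (1.317·21.51 + 0.1380·582.0) / (1.317 + 0.1380) = 74.67 mg/L.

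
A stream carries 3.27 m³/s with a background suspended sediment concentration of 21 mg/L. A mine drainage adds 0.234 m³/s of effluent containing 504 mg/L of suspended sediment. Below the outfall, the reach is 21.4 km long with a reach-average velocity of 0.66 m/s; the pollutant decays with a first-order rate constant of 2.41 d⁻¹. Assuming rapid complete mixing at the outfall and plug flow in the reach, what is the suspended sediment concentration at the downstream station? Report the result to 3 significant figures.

21.6 mg/L

Conservation of mass: C = (3.270·21.00 + 0.2340·504.0) / 3.504 = 186.6/3.504 = 53.26 mg/L.
Travel time t = 21.4·1000 / 0.66 = 32420 s = 9.007 h.
Applying C = C₀e^(−kt): 53.26 × 0.4048 = 21.56 mg/L.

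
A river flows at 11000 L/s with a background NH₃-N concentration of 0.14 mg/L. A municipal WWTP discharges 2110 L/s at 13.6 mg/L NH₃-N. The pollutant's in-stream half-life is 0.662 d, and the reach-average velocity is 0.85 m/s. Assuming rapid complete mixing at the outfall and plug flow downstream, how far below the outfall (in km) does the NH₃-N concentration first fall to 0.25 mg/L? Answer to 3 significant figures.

Mass balance: C = (11000·0.1400 + 2110·13.60) / 13110 = 30240/13110 = 2.306 mg/L.
Half-life 0.662 d → k = ln 2 / 0.662 = 1.047 d⁻¹.
Set 2.306·exp(−k·t) = 0.25 → t = ln(2.306/0.25)/k = 183400 s = 50.93 h.
Distance = v·t = 0.85·183400 = 155800 m = 155.8 km.

156 km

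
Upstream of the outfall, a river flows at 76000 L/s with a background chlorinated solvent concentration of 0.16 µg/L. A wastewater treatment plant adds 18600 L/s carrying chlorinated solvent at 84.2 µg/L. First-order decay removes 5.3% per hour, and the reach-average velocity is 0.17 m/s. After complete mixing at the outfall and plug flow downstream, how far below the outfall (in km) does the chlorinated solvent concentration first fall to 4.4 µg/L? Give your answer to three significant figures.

Flow-weighted average: C = (76000·0.1600 + 18600·84.20) / 94600 = 1578000/94600 = 16.68 µg/L.
5.3%/h lost → k = −ln(1 − 0.053) = 0.05446 h⁻¹.
Set 16.68·exp(−k·t) = 4.4 → t = ln(16.68/4.4)/k = 88110 s = 24.48 h.
Distance = v·t = 0.17·88110 = 14980 m = 14.98 km.

15.0 km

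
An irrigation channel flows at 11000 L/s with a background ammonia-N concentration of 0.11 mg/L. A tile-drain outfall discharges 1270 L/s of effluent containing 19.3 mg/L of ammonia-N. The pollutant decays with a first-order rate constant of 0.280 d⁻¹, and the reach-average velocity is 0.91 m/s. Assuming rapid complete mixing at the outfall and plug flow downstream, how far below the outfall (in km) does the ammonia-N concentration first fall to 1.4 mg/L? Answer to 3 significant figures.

113 km

After mixing, C = (11000·0.1100 + 1270·19.30) / 12270 = 25720/12270 = 2.096 mg/L.
Set 2.096·exp(−k·t) = 1.4 → t = ln(2.096/1.4)/k = 124600 s = 34.60 h.
Distance = v·t = 0.91·124600 = 113400 m = 113.4 km.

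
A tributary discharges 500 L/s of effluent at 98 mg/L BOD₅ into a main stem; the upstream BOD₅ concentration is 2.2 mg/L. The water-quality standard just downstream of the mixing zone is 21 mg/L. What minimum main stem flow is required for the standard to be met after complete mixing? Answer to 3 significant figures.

Set C_mix = 21: (Q·2.200 + 500.0·98.00) / (Q + 500.0) = 21
→ Q = 500.0·(98.00 − 21)/(21 − 2.200) = 2048 L/s.

2050 L/s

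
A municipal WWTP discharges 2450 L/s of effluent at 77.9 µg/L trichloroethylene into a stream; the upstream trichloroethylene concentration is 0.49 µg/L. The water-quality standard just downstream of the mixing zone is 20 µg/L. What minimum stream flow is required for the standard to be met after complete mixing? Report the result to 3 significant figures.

Set C_mix = 20: (Q·0.4900 + 2450·77.90) / (Q + 2450) = 20
→ Q = 2450·(77.90 − 20)/(20 − 0.4900) = 7271 L/s.

7270 L/s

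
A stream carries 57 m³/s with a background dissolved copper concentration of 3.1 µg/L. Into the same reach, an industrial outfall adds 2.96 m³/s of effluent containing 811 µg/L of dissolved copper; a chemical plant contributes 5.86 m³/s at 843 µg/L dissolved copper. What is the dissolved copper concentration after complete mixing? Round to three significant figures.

Mixed concentration C = ΣQC/ΣQ = (57.00·3.100 + 2.960·811.0 + 5.860·843.0) / 65.82 = 7517/65.82 = 114.2 µg/L.

114 µg/L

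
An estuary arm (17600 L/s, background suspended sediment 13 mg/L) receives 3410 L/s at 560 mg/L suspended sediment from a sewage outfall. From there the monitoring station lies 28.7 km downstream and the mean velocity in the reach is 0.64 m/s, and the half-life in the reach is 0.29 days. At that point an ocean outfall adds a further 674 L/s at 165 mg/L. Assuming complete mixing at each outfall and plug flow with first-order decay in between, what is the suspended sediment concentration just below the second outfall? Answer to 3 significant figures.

33.7 mg/L

Conservation of mass: C = (17600·13.00 + 3410·560.0) / 21010 = 2138000/21010 = 101.8 mg/L; combined flow 21010 L/s.
Travel time t = 28.7·1000 / 0.64 = 44840 s = 12.46 h.
Half-life 0.29 d → k = ln 2 / 0.29 = 2.390 d⁻¹.
First-order decay: C = 101.8·exp(−k·t) = 101.8·0.2892 = 29.44 mg/L.
Second outfall: C = (21010·29.44 + 674.0·165.0)/21680 = 33.65 mg/L.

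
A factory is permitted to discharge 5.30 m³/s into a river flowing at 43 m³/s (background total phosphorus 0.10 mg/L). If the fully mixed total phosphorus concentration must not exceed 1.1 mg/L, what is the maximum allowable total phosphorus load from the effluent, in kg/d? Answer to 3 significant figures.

4220 kg/d

Mass balance at the limit: 43.00·0.1000 + 5.300·Cₑ = 48.30·1.1 → Cₑ = 9.213 mg/L.
Load = 5.300 m³/s × 9.213 g/m³ × 86 400 s/d = 4219 kg/d.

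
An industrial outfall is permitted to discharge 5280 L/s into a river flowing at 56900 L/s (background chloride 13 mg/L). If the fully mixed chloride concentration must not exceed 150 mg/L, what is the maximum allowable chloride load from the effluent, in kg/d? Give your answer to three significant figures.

Mass balance at the limit: 56900·13.00 + 5280·Cₑ = 62180·150 → Cₑ = 1626 mg/L.
5280 L/s = 5.280 m³/s. Load = 5.280 m³/s × 1626 g/m³ × 86 400 s/d = 741900 kg/d.

742000 kg/d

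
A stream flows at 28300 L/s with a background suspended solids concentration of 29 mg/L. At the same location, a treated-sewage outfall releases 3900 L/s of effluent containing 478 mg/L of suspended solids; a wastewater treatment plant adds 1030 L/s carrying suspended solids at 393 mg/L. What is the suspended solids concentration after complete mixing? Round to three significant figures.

93.0 mg/L

Mass balance: C = (28300·29.00 + 3900·478.0 + 1030·393.0) / 33230 = 3090000/33230 = 92.98 mg/L.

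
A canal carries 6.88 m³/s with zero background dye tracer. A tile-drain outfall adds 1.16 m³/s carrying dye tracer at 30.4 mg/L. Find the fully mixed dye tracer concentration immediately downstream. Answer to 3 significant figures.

4.39 mg/L

Flow-weighted average: C = (6.880·0 + 1.160·30.40) / 8.040 = 35.26/8.040 = 4.386 mg/L.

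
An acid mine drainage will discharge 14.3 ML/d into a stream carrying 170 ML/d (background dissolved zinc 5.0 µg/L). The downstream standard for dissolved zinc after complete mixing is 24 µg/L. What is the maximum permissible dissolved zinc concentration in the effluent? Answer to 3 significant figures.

250 µg/L

At the limit, (Qr·Cr + Qe·Cₑ)/(Qr + Qe) = 24:
Cₑ = (184.3·24 − 170.0·5.000) / 14.30 = 249.9 µg/L.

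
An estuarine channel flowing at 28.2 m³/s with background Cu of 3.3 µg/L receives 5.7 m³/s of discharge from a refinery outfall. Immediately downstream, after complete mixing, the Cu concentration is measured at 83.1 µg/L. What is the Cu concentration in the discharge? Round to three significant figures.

478 µg/L

Mass balance: 28.20·3.300 + 5.700·Cₑ = 33.90·83.10
→ Cₑ = (33.90·83.10 − 28.20·3.300) / 5.700 = 477.9 µg/L.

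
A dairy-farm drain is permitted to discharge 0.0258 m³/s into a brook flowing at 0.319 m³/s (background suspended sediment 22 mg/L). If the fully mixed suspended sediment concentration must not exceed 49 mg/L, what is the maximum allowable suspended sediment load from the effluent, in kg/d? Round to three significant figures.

853 kg/d

Mass balance at the limit: 0.3190·22.00 + 0.02580·Cₑ = 0.3448·49 → Cₑ = 382.8 mg/L.
Load = 0.02580 m³/s × 382.8 g/m³ × 86 400 s/d = 853.4 kg/d.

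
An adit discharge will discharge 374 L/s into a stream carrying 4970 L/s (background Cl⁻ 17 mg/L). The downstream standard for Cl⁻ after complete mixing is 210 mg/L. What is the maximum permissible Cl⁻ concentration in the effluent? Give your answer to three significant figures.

2770 mg/L

At the limit, (Qr·Cr + Qe·Cₑ)/(Qr + Qe) = 210:
Cₑ = (5344·210 − 4970·17.00) / 374.0 = 2775 mg/L.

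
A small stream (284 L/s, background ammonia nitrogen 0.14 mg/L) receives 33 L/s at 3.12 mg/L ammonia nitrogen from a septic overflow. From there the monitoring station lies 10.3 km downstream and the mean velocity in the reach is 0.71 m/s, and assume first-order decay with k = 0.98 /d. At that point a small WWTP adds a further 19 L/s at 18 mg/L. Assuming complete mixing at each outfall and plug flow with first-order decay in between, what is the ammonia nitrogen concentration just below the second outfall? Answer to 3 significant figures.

Flow-weighted average: C = (284.0·0.1400 + 33.00·3.120) / 317.0 = 142.7/317.0 = 0.4502 mg/L; combined flow 317.0 L/s.
Travel time t = 10.3·1000 / 0.71 = 14510 s = 4.030 h.
Decay over the reach: 0.4502·exp(−kt) = 0.4502·0.8483 = 0.3819 mg/L.
Second outfall: C = (317.0·0.3819 + 19.00·18.00)/336.0 = 1.378 mg/L.

1.38 mg/L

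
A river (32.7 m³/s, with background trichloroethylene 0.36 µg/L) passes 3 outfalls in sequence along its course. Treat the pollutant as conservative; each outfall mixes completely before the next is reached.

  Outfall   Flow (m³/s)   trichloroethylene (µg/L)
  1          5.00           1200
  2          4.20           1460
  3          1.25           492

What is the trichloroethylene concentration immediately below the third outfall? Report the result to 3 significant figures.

After outfall 1: Q = 32.70 + 5.000 = 37.70 m³/s; C = (32.70·0.3600 + 5.000·1200)/37.70 = 159.5 µg/L.
After outfall 2: Q = 37.70 + 4.200 = 41.90 m³/s; C = (37.70·159.5 + 4.200·1460)/41.90 = 289.8 µg/L.
After outfall 3: Q = 41.90 + 1.250 = 43.15 m³/s; C = (41.90·289.8 + 1.250·492.0)/43.15 = 295.7 µg/L.

296 µg/L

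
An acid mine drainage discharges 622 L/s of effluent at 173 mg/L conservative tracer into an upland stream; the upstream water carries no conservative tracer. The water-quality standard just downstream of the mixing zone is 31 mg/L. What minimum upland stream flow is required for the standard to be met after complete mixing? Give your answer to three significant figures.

Set C_mix = 31: (Q·0 + 622.0·173.0) / (Q + 622.0) = 31
→ Q = 622.0·(173.0 − 31)/(31 − 0) = 2849 L/s.

2850 L/s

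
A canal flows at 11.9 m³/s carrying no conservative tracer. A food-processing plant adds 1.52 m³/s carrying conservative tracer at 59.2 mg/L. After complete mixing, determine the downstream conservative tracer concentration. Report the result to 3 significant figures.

6.71 mg/L

After mixing, C = (11.90·0 + 1.520·59.20) / 13.42 = 89.98/13.42 = 6.705 mg/L.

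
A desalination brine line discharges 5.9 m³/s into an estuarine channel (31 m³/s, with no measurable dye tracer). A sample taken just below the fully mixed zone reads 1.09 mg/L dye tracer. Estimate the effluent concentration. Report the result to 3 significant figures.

6.82 mg/L

Mass balance: 31.00·0 + 5.900·Cₑ = 36.90·1.090
→ Cₑ = (36.90·1.090 − 31.00·0) / 5.900 = 6.817 mg/L.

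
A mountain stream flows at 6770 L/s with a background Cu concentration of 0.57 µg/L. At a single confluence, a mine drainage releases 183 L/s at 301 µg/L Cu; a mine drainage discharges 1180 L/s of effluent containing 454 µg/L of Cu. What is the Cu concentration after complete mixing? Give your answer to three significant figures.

Mixed concentration C = ΣQC/ΣQ = (6770·0.5700 + 183.0·301.0 + 1180·454.0) / 8133 = 594700/8133 = 73.12 µg/L.

73.1 µg/L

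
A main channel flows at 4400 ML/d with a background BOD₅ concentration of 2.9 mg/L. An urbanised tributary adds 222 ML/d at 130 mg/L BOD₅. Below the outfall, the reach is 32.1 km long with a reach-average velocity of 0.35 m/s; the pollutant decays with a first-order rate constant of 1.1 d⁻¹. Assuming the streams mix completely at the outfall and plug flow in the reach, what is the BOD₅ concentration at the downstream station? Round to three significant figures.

2.80 mg/L

Conservation of mass: C = (4400·2.900 + 222.0·130.0) / 4622 = 41620/4622 = 9.005 mg/L.
Travel time t = 32.1·1000 / 0.35 = 91710 s = 25.48 h.
Decay over the reach: 9.005·exp(−kt) = 9.005·0.3111 = 2.801 mg/L.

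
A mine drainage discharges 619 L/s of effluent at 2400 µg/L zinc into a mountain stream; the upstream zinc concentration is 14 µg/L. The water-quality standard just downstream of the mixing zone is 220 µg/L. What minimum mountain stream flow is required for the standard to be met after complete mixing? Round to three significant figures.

Set C_mix = 220: (Q·14.00 + 619.0·2400) / (Q + 619.0) = 220
→ Q = 619.0·(2400 − 220)/(220 − 14.00) = 6551 L/s.

6550 L/s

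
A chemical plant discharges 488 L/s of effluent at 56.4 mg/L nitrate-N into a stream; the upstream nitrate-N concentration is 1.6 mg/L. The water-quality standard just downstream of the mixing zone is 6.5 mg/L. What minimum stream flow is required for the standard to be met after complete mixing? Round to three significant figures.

4970 L/s

Set C_mix = 6.5: (Q·1.600 + 488.0·56.40) / (Q + 488.0) = 6.5
→ Q = 488.0·(56.40 − 6.5)/(6.5 − 1.600) = 4970 L/s.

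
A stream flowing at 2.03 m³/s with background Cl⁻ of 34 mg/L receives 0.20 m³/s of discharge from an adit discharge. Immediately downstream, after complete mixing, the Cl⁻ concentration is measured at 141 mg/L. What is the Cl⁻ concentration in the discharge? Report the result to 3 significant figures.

1230 mg/L

Mass balance: 2.030·34.00 + 0.2000·Cₑ = 2.230·141.0
→ Cₑ = (2.230·141.0 − 2.030·34.00) / 0.2000 = 1227 mg/L.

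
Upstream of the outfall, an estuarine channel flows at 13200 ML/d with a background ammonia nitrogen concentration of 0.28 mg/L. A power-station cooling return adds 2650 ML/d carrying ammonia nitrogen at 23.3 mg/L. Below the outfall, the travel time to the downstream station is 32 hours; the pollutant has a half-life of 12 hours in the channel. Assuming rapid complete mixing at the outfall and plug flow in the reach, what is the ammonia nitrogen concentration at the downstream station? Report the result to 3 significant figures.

Flow-weighted average: C = (13200·0.2800 + 2650·23.30) / 15850 = 65440/15850 = 4.129 mg/L.
Half-life 12 h → k = ln 2 / 12 = 0.05776 h⁻¹ = 1.386 d⁻¹.
After decay, C = 4.129 × e^(−kt) = 4.129 × 0.1575 = 0.6502 mg/L.

0.650 mg/L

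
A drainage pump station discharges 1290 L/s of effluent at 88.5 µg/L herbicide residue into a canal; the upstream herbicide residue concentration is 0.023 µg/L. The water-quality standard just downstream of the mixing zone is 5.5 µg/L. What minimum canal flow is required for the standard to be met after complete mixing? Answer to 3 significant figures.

Set C_mix = 5.5: (Q·0.02300 + 1290·88.50) / (Q + 1290) = 5.5
→ Q = 1290·(88.50 − 5.5)/(5.5 − 0.02300) = 19550 L/s.

19500 L/s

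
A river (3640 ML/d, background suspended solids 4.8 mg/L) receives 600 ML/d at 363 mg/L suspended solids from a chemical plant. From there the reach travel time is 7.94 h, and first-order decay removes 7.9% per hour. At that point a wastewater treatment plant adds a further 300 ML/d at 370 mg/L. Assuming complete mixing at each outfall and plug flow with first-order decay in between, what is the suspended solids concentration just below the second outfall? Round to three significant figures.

Mixed concentration C = ΣQC/ΣQ = (3640·4.800 + 600.0·363.0) / 4240 = 235300/4240 = 55.49 mg/L; combined flow 4240 ML/d.
7.9%/h lost → k = −ln(1 − 0.079) = 0.08230 h⁻¹.
After decay, C = 55.49 × e^(−kt) = 55.49 × 0.5203 = 28.87 mg/L.
Second outfall: C = (4240·28.87 + 300.0·370.0)/4540 = 51.41 mg/L.

51.4 mg/L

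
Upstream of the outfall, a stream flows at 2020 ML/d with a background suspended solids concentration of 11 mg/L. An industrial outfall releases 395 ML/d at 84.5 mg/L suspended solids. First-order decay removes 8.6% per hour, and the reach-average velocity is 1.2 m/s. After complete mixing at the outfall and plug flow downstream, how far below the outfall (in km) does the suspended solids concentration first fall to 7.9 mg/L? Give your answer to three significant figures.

51.4 km

Conservation of mass: C = (2020·11.00 + 395.0·84.50) / 2415 = 55600/2415 = 23.02 mg/L.
8.6%/h lost → k = −ln(1 − 0.086) = 0.08992 h⁻¹.
Set 23.02·exp(−k·t) = 7.9 → t = ln(23.02/7.9)/k = 42820 s = 11.89 h.
Distance = v·t = 1.2·42820 = 51380 m = 51.38 km.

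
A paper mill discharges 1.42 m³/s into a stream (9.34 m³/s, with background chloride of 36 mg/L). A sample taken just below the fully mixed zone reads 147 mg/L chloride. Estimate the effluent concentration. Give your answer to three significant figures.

877 mg/L

Mass balance: 9.340·36.00 + 1.420·Cₑ = 10.76·147.0
→ Cₑ = (10.76·147.0 − 9.340·36.00) / 1.420 = 877.1 mg/L.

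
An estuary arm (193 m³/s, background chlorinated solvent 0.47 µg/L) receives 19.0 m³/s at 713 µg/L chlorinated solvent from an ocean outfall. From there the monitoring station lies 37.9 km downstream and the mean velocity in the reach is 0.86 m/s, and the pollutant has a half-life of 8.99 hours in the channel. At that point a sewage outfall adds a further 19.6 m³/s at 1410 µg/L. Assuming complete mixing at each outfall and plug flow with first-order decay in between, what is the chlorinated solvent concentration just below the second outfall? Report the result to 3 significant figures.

142 µg/L

Mixed concentration C = ΣQC/ΣQ = (193.0·0.4700 + 19.00·713.0) / 212.0 = 13640/212.0 = 64.33 µg/L; combined flow 212.0 m³/s.
Travel time t = 37.9·1000 / 0.86 = 44070 s = 12.24 h.
Half-life 8.99 h → k = ln 2 / 8.99 = 0.07710 h⁻¹ = 1.850 d⁻¹.
Decay over the reach: 64.33·exp(−kt) = 64.33·0.3891 = 25.03 µg/L.
Second outfall: C = (212.0·25.03 + 19.60·1410)/231.6 = 142.2 µg/L.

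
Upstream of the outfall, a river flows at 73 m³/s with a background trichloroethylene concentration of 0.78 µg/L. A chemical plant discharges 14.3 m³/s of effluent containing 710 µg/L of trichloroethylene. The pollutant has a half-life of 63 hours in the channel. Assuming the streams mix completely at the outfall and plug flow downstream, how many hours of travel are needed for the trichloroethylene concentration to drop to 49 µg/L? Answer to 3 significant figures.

79.1 h

Conservation of mass: C = (73.00·0.7800 + 14.30·710.0) / 87.30 = 10210/87.30 = 117.0 µg/L.
Half-life 63 h → k = ln 2 / 63 = 0.01100 h⁻¹ = 0.2641 d⁻¹.
117.0·exp(−k·t) = 49 → t = ln(117.0/49)/k = 284600 s = 79.07 h.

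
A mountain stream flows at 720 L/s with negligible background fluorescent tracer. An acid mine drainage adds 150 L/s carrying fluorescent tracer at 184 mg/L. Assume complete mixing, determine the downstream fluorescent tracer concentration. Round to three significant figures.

After mixing, C = (720.0·0 + 150.0·184.0) / 870.0 = 27600/870.0 = 31.72 mg/L.

31.7 mg/L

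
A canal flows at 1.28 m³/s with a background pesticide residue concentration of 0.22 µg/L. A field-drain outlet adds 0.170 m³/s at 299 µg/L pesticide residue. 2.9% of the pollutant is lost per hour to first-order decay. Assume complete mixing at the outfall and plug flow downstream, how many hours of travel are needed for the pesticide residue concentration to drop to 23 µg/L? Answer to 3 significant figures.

14.5 h

Mass balance: C = (1.280·0.2200 + 0.1700·299.0) / 1.450 = 51.11/1.450 = 35.25 µg/L.
2.9%/h lost → k = −ln(1 − 0.029) = 0.02943 h⁻¹.
35.25·exp(−k·t) = 23 → t = ln(35.25/23)/k = 52230 s = 14.51 h.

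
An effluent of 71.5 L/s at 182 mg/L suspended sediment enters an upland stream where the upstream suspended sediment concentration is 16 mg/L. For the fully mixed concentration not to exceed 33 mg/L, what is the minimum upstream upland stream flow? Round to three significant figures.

627 L/s

Set C_mix = 33: (Q·16.00 + 71.50·182.0) / (Q + 71.50) = 33
→ Q = 71.50·(182.0 − 33)/(33 − 16.00) = 626.7 L/s.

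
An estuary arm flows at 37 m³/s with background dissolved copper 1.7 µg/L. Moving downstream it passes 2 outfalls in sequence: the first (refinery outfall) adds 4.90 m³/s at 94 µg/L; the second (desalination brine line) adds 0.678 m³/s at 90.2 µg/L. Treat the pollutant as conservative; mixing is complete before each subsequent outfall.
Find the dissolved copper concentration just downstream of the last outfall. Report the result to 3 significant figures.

Outfall 1: combined Q = 41.90 m³/s; C = (37.00·1.700 + 4.900·94.00)/41.90 = 12.49 µg/L.
Outfall 2: combined Q = 42.58 m³/s; C = (41.90·12.49 + 0.6780·90.20)/42.58 = 13.73 µg/L.

13.7 µg/L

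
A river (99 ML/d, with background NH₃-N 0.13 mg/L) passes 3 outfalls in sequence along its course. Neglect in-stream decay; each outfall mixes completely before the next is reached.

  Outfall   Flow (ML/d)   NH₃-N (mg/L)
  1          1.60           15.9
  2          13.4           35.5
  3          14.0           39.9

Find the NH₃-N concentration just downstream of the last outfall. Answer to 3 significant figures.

Outfall 1: combined Q = 100.6 ML/d; C = (99.00·0.1300 + 1.600·15.90)/100.6 = 0.3808 mg/L.
Outfall 2: combined Q = 114.0 ML/d; C = (100.6·0.3808 + 13.40·35.50)/114.0 = 4.509 mg/L.
Outfall 3: combined Q = 128.0 ML/d; C = (114.0·4.509 + 14.00·39.90)/128.0 = 8.380 mg/L.

8.38 mg/L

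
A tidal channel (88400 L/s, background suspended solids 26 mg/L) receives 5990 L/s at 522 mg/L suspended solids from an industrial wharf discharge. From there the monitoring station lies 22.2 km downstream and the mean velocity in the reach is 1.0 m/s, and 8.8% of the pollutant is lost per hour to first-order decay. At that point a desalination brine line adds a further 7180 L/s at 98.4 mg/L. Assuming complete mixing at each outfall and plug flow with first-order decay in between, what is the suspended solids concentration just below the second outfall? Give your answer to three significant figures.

37.2 mg/L

Mixed concentration C = ΣQC/ΣQ = (88400·26.00 + 5990·522.0) / 94390 = 5425000/94390 = 57.48 mg/L; combined flow 94390 L/s.
Travel time t = 22.2·1000 / 1.0 = 22200 s = 6.167 h.
8.8%/h lost → k = −ln(1 − 0.088) = 0.09212 h⁻¹.
Applying C = C₀e^(−kt): 57.48 × 0.5666 = 32.57 mg/L.
At the second outfall, C = (94390·32.57 + 7180·98.40) / (94390 + 7180) = 37.22 mg/L.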